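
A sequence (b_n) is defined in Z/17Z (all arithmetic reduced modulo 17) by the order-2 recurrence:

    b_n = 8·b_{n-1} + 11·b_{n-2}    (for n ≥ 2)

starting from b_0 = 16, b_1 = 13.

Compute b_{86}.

9

b_2 = 8·13 + 11·16 = 8
b_3 = 8·8 + 11·13 = 3
b_4 = 8·3 + 11·8 = 10
b_5 = 8·10 + 11·3 = 11
b_6 = 8·11 + 11·10 = 11
b_7 = 8·11 + 11·11 = 5
b_8 = 8·5 + 11·11 = 8
b_9 = 8·8 + 11·5 = 0
b_10 = 8·0 + 11·8 = 3
b_11 = 8·3 + 11·0 = 7
b_12 = 8·7 + 11·3 = 4
b_13 = 8·4 + 11·7 = 7
b_14 = 8·7 + 11·4 = 15
b_15 = 8·15 + 11·7 = 10
b_16 = 8·10 + 11·15 = 7
b_17 = 8·7 + 11·10 = 13
b_18 = 8·13 + 11·7 = 11
b_19 = 8·11 + 11·13 = 10
b_20 = 8·10 + 11·11 = 14
b_21 = 8·14 + 11·10 = 1
b_22 = 8·1 + 11·14 = 9
b_23 = 8·9 + 11·1 = 15
b_24 = 8·15 + 11·9 = 15
b_25 = 8·15 + 11·15 = 13
b_26 = 8·13 + 11·15 = 14
b_27 = 8·14 + 11·13 = 0
b_28 = 8·0 + 11·14 = 1
b_29 = 8·1 + 11·0 = 8
b_30 = 8·8 + 11·1 = 7
b_31 = 8·7 + 11·8 = 8
b_32 = 8·8 + 11·7 = 5
b_33 = 8·5 + 11·8 = 9
b_34 = 8·9 + 11·5 = 8
b_35 = 8·8 + 11·9 = 10
b_36 = 8·10 + 11·8 = 15
b_37 = 8·15 + 11·10 = 9
b_38 = 8·9 + 11·15 = 16
b_39 = 8·16 + 11·9 = 6
b_40 = 8·6 + 11·16 = 3
b_41 = 8·3 + 11·6 = 5
b_42 = 8·5 + 11·3 = 5
b_43 = 8·5 + 11·5 = 10
b_44 = 8·10 + 11·5 = 16
b_45 = 8·16 + 11·10 = 0
b_46 = 8·0 + 11·16 = 6
b_47 = 8·6 + 11·0 = 14
b_48 = 8·14 + 11·6 = 8
b_49 = 8·8 + 11·14 = 14
b_50 = 8·14 + 11·8 = 13
b_51 = 8·13 + 11·14 = 3
b_52 = 8·3 + 11·13 = 14
b_53 = 8·14 + 11·3 = 9
b_54 = 8·9 + 11·14 = 5
b_55 = 8·5 + 11·9 = 3
b_56 = 8·3 + 11·5 = 11
b_57 = 8·11 + 11·3 = 2
b_58 = 8·2 + 11·11 = 1
b_59 = 8·1 + 11·2 = 13
b_60 = 8·13 + 11·1 = 13
b_61 = 8·13 + 11·13 = 9
b_62 = 8·9 + 11·13 = 11
b_63 = 8·11 + 11·9 = 0
b_64 = 8·0 + 11·11 = 2
b_65 = 8·2 + 11·0 = 16
b_66 = 8·16 + 11·2 = 14
b_67 = 8·14 + 11·16 = 16
b_68 = 8·16 + 11·14 = 10
b_69 = 8·10 + 11·16 = 1
b_70 = 8·1 + 11·10 = 16
b_71 = 8·16 + 11·1 = 3
b_72 = 8·3 + 11·16 = 13
b_73 = 8·13 + 11·3 = 1
b_74 = 8·1 + 11·13 = 15
b_75 = 8·15 + 11·1 = 12
b_76 = 8·12 + 11·15 = 6
b_77 = 8·6 + 11·12 = 10
b_78 = 8·10 + 11·6 = 10
b_79 = 8·10 + 11·10 = 3
b_80 = 8·3 + 11·10 = 15
b_81 = 8·15 + 11·3 = 0
b_82 = 8·0 + 11·15 = 12
b_83 = 8·12 + 11·0 = 11
b_84 = 8·11 + 11·12 = 16
b_85 = 8·16 + 11·11 = 11
b_86 = 8·11 + 11·16 = 9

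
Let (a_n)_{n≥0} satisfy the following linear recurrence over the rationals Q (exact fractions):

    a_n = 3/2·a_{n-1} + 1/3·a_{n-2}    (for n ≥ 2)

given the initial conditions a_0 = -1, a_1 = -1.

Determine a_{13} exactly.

-1819702639/2985984

a_2 = 3/2·-1 + 1/3·-1 = -11/6
a_3 = 3/2·-11/6 + 1/3·-1 = -37/12
a_4 = 3/2·-37/12 + 1/3·-11/6 = -377/72
a_5 = 3/2·-377/72 + 1/3·-37/12 = -1279/144
a_6 = 3/2·-1279/144 + 1/3·-377/72 = -13019/864
a_7 = 3/2·-13019/864 + 1/3·-1279/144 = -44173/1728
a_8 = 3/2·-44173/1728 + 1/3·-13019/864 = -449633/10368
a_9 = 3/2·-449633/10368 + 1/3·-44173/1728 = -1525591/20736
a_10 = 3/2·-1525591/20736 + 1/3·-449633/10368 = -15528851/124416
a_11 = 3/2·-15528851/124416 + 1/3·-1525591/20736 = -52688917/248832
a_12 = 3/2·-52688917/248832 + 1/3·-15528851/124416 = -536315657/1492992
a_13 = 3/2·-536315657/1492992 + 1/3·-52688917/248832 = -1819702639/2985984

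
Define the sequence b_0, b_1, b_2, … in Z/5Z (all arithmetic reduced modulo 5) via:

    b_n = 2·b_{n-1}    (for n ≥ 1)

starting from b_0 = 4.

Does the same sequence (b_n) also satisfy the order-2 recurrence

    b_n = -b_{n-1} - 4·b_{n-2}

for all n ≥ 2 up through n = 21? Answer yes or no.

Terms b_0..b_21: 4, 3, 1, 2, 4, 3, 1, 2, 4, 3, 1, 2, 4, 3, 1, 2, 4, 3, 1, 2, 4, 3
n=2: candidate gives 1, actual b_2 = 1 ✓
n=3: candidate gives 2, actual b_3 = 2 ✓
n=4: candidate gives 4, actual b_4 = 4 ✓
n=5: candidate gives 3, actual b_5 = 3 ✓
n=6: candidate gives 1, actual b_6 = 1 ✓
n=7: candidate gives 2, actual b_7 = 2 ✓
n=8: candidate gives 4, actual b_8 = 4 ✓
n=9: candidate gives 3, actual b_9 = 3 ✓
n=10: candidate gives 1, actual b_10 = 1 ✓
n=11: candidate gives 2, actual b_11 = 2 ✓
n=12: candidate gives 4, actual b_12 = 4 ✓
n=13: candidate gives 3, actual b_13 = 3 ✓
n=14: candidate gives 1, actual b_14 = 1 ✓
n=15: candidate gives 2, actual b_15 = 2 ✓
n=16: candidate gives 4, actual b_16 = 4 ✓
n=17: candidate gives 3, actual b_17 = 3 ✓
n=18: candidate gives 1, actual b_18 = 1 ✓
n=19: candidate gives 2, actual b_19 = 2 ✓
n=20: candidate gives 4, actual b_20 = 4 ✓
n=21: candidate gives 3, actual b_21 = 3 ✓

yes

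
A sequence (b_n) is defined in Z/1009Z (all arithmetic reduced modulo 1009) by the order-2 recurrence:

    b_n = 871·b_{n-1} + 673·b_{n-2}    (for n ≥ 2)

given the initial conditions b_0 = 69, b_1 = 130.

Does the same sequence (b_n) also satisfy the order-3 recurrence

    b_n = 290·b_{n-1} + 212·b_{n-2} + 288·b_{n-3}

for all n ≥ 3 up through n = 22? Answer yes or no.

no

Terms b_0..b_22: 69, 130, 245, 203, 656, 686, 733, 311, 377, 882, 835, 90, 639, 640, 685, 193, 501, 211, 310, 341, 132, 396, 891
n=3: candidate gives 429, actual b_3 = 203 ✗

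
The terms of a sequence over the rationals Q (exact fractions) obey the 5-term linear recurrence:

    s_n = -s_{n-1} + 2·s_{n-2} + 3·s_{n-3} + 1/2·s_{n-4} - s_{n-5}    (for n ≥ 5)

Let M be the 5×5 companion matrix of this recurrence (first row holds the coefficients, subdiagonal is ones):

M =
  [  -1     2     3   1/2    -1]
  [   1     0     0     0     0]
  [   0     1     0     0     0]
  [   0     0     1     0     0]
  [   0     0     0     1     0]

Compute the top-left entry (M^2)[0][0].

(M^2)[0][0] is the top entry after applying M 2 times to the unit state (1, 0, 0, 0, 0). Equivalently it is h_{6} for the auxiliary sequence (h_n) obeying the same recurrence with h_4 = 1 and h_i = 0 for 0 ≤ i < 4:
h_5 = -1·1 + 2·0 + 3·0 + 1/2·0 + -1·0 = -1
h_6 = -1·-1 + 2·1 + 3·0 + 1/2·0 + -1·0 = 3

3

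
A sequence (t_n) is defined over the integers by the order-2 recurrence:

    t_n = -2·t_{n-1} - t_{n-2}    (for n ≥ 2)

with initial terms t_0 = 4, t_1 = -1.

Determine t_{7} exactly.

t_2 = -2·-1 + -1·4 = -2
t_3 = -2·-2 + -1·-1 = 5
t_4 = -2·5 + -1·-2 = -8
t_5 = -2·-8 + -1·5 = 11
t_6 = -2·11 + -1·-8 = -14
t_7 = -2·-14 + -1·11 = 17

17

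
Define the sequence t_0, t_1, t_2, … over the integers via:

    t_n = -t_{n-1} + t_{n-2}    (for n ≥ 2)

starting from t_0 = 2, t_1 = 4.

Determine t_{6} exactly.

t_2 = -1·4 + 1·2 = -2
t_3 = -1·-2 + 1·4 = 6
t_4 = -1·6 + 1·-2 = -8
t_5 = -1·-8 + 1·6 = 14
t_6 = -1·14 + 1·-8 = -22

-22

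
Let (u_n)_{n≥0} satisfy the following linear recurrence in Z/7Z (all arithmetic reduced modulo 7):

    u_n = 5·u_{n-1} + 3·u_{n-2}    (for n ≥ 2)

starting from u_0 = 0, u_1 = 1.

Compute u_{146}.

5

u_2 = 5·1 + 3·0 = 5
u_3 = 5·5 + 3·1 = 0
u_4 = 5·0 + 3·5 = 1
(u_3, u_4) = (0, 1) = (u_0, u_1), so the sequence has period 3.
146 ≡ 2 (mod 3), hence u_146 = u_2 = 5.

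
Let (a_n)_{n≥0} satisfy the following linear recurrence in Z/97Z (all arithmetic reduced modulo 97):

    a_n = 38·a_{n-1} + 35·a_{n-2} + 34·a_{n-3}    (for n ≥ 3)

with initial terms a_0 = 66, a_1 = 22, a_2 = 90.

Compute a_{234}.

59

a_3 = 38·90 + 35·22 + 34·66 = 32
a_4 = 38·32 + 35·90 + 34·22 = 70
a_5 = 38·70 + 35·32 + 34·90 = 50
a_6 = 38·50 + 35·70 + 34·32 = 6
a_7 = 38·6 + 35·50 + 34·70 = 90
a_8 = 38·90 + 35·6 + 34·50 = 92
Continuing the recurrence:
  a_9 = 60;  a_10 = 24;  a_11 = 29;  a_12 = 5;  a_13 = 81;  a_14 = 68
  a_15 = 60;  a_16 = 42;  a_17 = 91;  a_18 = 81;  a_19 = 28;  a_20 = 9
  a_21 = 2;  a_22 = 82;  a_23 = 0;  a_24 = 28;  a_25 = 69;  a_26 = 13
  a_27 = 78;  a_28 = 42;  a_29 = 15;  a_30 = 36;  a_31 = 23;  a_32 = 25
  a_33 = 69;  a_34 = 11;  a_35 = 94;  a_36 = 95;  a_37 = 96;  a_38 = 81
  a_39 = 65;  a_40 = 33;  a_41 = 75;  a_42 = 7;  a_43 = 36;  a_44 = 89
  a_45 = 30;  a_46 = 47;  a_47 = 42;  a_48 = 90;  a_49 = 86;  a_50 = 86
  a_51 = 26;  a_52 = 35;  a_53 = 23;  a_54 = 73;  a_55 = 16;  a_56 = 65
  a_57 = 80;  a_58 = 39;  a_59 = 90;  a_60 = 36;  a_61 = 24;  a_62 = 91
  a_63 = 90;  a_64 = 49;  a_65 = 55;  a_66 = 75;  a_67 = 39;  a_68 = 60
  a_69 = 84;  a_70 = 22;  a_71 = 93;  a_72 = 79;  a_73 = 21;  a_74 = 32
  a_75 = 78;  a_76 = 45;  a_77 = 96;  a_78 = 18;  a_79 = 45;  a_80 = 75
  a_81 = 90;  a_82 = 9;  a_83 = 28;  a_84 = 74;  a_85 = 24;  a_86 = 89
  a_87 = 45;  a_88 = 15;  a_89 = 30;  a_90 = 91;  a_91 = 71;  a_92 = 16
  a_93 = 76;  a_94 = 42;  a_95 = 47;  a_96 = 20;  a_97 = 50;  a_98 = 27
  a_99 = 61;  a_100 = 16;  a_101 = 72;  a_102 = 35;  a_103 = 29;  a_104 = 22
  a_105 = 34;  a_106 = 41;  a_107 = 4;  a_108 = 27;  a_109 = 38;  a_110 = 3
  a_111 = 34;  a_112 = 70;  a_113 = 72;  a_114 = 37;  a_115 = 1;  a_116 = 95
  a_117 = 53;  a_118 = 38;  a_119 = 30;  a_120 = 4;  a_121 = 69;  a_122 = 96
  a_123 = 88;  a_124 = 29;  a_125 = 74;  a_126 = 29;  a_127 = 22;  a_128 = 2
  a_129 = 86;  a_130 = 12;  a_131 = 42;  a_132 = 90;  a_133 = 60;  a_134 = 68
  a_135 = 81;  a_136 = 29;  a_137 = 41;  a_138 = 89;  a_139 = 80;  a_140 = 80
  a_141 = 39;  a_142 = 18;  a_143 = 16;  a_144 = 42;  a_145 = 52;  a_146 = 13
  a_147 = 56;  a_148 = 83;  a_149 = 27;  a_150 = 15;  a_151 = 69;  a_152 = 88
  a_153 = 61;  a_154 = 81;  a_155 = 57;  a_156 = 91;  a_157 = 59;  a_158 = 90
  a_159 = 43;  a_160 = 0;  a_161 = 6;  a_162 = 41;  a_163 = 22;  a_164 = 50
  a_165 = 87;  a_166 = 81;  a_167 = 63;  a_168 = 39;  a_169 = 39;  a_170 = 42
  a_171 = 19;  a_172 = 26;  a_173 = 74;  a_174 = 3;  a_175 = 96;  a_176 = 61
  a_177 = 57;  a_178 = 96;  a_179 = 54;  a_180 = 75;  a_181 = 50;  a_182 = 56
  a_183 = 26;  a_184 = 89;  a_185 = 85;  a_186 = 51;  a_187 = 82;  a_188 = 31
  a_189 = 59;  a_190 = 4;  a_191 = 70;  a_192 = 53;  a_193 = 41;  a_194 = 70
  a_195 = 77;  a_196 = 77;  a_197 = 47;  a_198 = 18;  a_199 = 0;  a_200 = 94
  a_201 = 13;  a_202 = 1;  a_203 = 3;  a_204 = 9;  a_205 = 93;  a_206 = 71
  a_207 = 51;  a_208 = 19;  a_209 = 71;  a_210 = 53;  a_211 = 4;  a_212 = 56
  a_213 = 93;  a_214 = 4;  a_215 = 73;  a_216 = 62;  a_217 = 3;  a_218 = 13
  a_219 = 88;  a_220 = 21;  a_221 = 52;  a_222 = 77;  a_223 = 28;  a_224 = 95
  a_225 = 30;  a_226 = 82;  a_227 = 24;  a_228 = 49;  a_229 = 58;  a_230 = 79
  a_231 = 5;  a_232 = 77
a_233 = 38·77 + 35·5 + 34·79 = 64
a_234 = 38·64 + 35·77 + 34·5 = 59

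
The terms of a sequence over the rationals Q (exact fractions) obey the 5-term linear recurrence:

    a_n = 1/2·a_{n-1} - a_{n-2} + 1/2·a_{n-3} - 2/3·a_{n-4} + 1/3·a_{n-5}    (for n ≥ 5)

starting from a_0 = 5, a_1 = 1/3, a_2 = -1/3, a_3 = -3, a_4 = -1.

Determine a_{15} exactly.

895/27648

a_5 = 1/2·-1 + -1·-3 + 1/2·-1/3 + -2/3·1/3 + 1/3·5 = 34/9
a_6 = 1/2·34/9 + -1·-1 + 1/2·-3 + -2/3·-1/3 + 1/3·1/3 = 31/18
a_7 = 1/2·31/18 + -1·34/9 + 1/2·-1 + -2/3·-3 + 1/3·-1/3 = -55/36
a_8 = 1/2·-55/36 + -1·31/18 + 1/2·34/9 + -2/3·-1 + 1/3·-3 = -67/72
a_9 = 1/2·-67/72 + -1·-55/36 + 1/2·31/18 + -2/3·34/9 + 1/3·-1 = -401/432
a_10 = 1/2·-401/432 + -1·-67/72 + 1/2·-55/36 + -2/3·31/18 + 1/3·34/9 = -161/864
a_11 = 1/2·-161/864 + -1·-401/432 + 1/2·-67/72 + -2/3·-55/36 + 1/3·31/18 = 3391/1728
a_12 = 1/2·3391/1728 + -1·-161/864 + 1/2·-401/432 + -2/3·-67/72 + 1/3·-55/36 = 2815/3456
a_13 = 1/2·2815/3456 + -1·3391/1728 + 1/2·-161/864 + -2/3·-401/432 + 1/3·-67/72 = -27779/20736
a_14 = 1/2·-27779/20736 + -1·2815/3456 + 1/2·3391/1728 + -2/3·-161/864 + 1/3·-401/432 = -28547/41472
a_15 = 1/2·-28547/41472 + -1·-27779/20736 + 1/2·2815/3456 + -2/3·3391/1728 + 1/3·-161/864 = 895/27648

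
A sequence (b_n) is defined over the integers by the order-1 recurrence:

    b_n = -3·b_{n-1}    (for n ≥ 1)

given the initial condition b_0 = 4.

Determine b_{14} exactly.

19131876

b_1 = -3·4 = -12
b_2 = -3·-12 = 36
b_3 = -3·36 = -108
b_4 = -3·-108 = 324
b_5 = -3·324 = -972
b_6 = -3·-972 = 2916
b_7 = -3·2916 = -8748
b_8 = -3·-8748 = 26244
b_9 = -3·26244 = -78732
b_10 = -3·-78732 = 236196
b_11 = -3·236196 = -708588
b_12 = -3·-708588 = 2125764
b_13 = -3·2125764 = -6377292
b_14 = -3·-6377292 = 19131876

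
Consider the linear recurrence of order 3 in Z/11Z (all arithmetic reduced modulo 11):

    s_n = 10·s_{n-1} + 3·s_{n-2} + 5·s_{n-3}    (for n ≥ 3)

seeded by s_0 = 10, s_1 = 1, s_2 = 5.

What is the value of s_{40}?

s_3 = 10·5 + 3·1 + 5·10 = 4
s_4 = 10·4 + 3·5 + 5·1 = 5
s_5 = 10·5 + 3·4 + 5·5 = 10
s_6 = 10·10 + 3·5 + 5·4 = 3
s_7 = 10·3 + 3·10 + 5·5 = 8
s_8 = 10·8 + 3·3 + 5·10 = 7
s_9 = 10·7 + 3·8 + 5·3 = 10
s_10 = 10·10 + 3·7 + 5·8 = 7
s_11 = 10·7 + 3·10 + 5·7 = 3
s_12 = 10·3 + 3·7 + 5·10 = 2
s_13 = 10·2 + 3·3 + 5·7 = 9
s_14 = 10·9 + 3·2 + 5·3 = 1
s_15 = 10·1 + 3·9 + 5·2 = 3
s_16 = 10·3 + 3·1 + 5·9 = 1
s_17 = 10·1 + 3·3 + 5·1 = 2
s_18 = 10·2 + 3·1 + 5·3 = 5
s_19 = 10·5 + 3·2 + 5·1 = 6
s_20 = 10·6 + 3·5 + 5·2 = 8
s_21 = 10·8 + 3·6 + 5·5 = 2
s_22 = 10·2 + 3·8 + 5·6 = 8
s_23 = 10·8 + 3·2 + 5·8 = 5
s_24 = 10·5 + 3·8 + 5·2 = 7
s_25 = 10·7 + 3·5 + 5·8 = 4
s_26 = 10·4 + 3·7 + 5·5 = 9
s_27 = 10·9 + 3·4 + 5·7 = 5
s_28 = 10·5 + 3·9 + 5·4 = 9
s_29 = 10·9 + 3·5 + 5·9 = 7
s_30 = 10·7 + 3·9 + 5·5 = 1
s_31 = 10·1 + 3·7 + 5·9 = 10
s_32 = 10·10 + 3·1 + 5·7 = 6
s_33 = 10·6 + 3·10 + 5·1 = 7
s_34 = 10·7 + 3·6 + 5·10 = 6
s_35 = 10·6 + 3·7 + 5·6 = 1
s_36 = 10·1 + 3·6 + 5·7 = 8
s_37 = 10·8 + 3·1 + 5·6 = 3
s_38 = 10·3 + 3·8 + 5·1 = 4
s_39 = 10·4 + 3·3 + 5·8 = 1
s_40 = 10·1 + 3·4 + 5·3 = 4

4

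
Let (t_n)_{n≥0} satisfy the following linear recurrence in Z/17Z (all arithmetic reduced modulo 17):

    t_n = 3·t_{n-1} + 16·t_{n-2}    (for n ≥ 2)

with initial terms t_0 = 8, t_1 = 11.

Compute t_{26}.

4

t_2 = 3·11 + 16·8 = 8
t_3 = 3·8 + 16·11 = 13
t_4 = 3·13 + 16·8 = 14
t_5 = 3·14 + 16·13 = 12
t_6 = 3·12 + 16·14 = 5
t_7 = 3·5 + 16·12 = 3
t_8 = 3·3 + 16·5 = 4
t_9 = 3·4 + 16·3 = 9
t_10 = 3·9 + 16·4 = 6
t_11 = 3·6 + 16·9 = 9
t_12 = 3·9 + 16·6 = 4
t_13 = 3·4 + 16·9 = 3
t_14 = 3·3 + 16·4 = 5
t_15 = 3·5 + 16·3 = 12
t_16 = 3·12 + 16·5 = 14
t_17 = 3·14 + 16·12 = 13
t_18 = 3·13 + 16·14 = 8
t_19 = 3·8 + 16·13 = 11
t_20 = 3·11 + 16·8 = 8
t_21 = 3·8 + 16·11 = 13
t_22 = 3·13 + 16·8 = 14
t_23 = 3·14 + 16·13 = 12
t_24 = 3·12 + 16·14 = 5
t_25 = 3·5 + 16·12 = 3
t_26 = 3·3 + 16·5 = 4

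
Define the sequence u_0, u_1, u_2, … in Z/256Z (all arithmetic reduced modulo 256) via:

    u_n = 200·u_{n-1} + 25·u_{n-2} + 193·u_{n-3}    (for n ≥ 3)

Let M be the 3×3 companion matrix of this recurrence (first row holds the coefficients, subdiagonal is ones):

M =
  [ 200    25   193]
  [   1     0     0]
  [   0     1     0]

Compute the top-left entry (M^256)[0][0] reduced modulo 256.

(M^256)[0][0] is the top entry after applying M 256 times to the unit state (1, 0, 0). Equivalently it is h_{258} for the auxiliary sequence (h_n) obeying the same recurrence with h_2 = 1 and h_i = 0 for 0 ≤ i < 2:
h_3 = 200·1 + 25·0 + 193·0 = 200
h_4 = 200·200 + 25·1 + 193·0 = 89
h_5 = 200·89 + 25·200 + 193·1 = 209
h_6 = 200·209 + 25·89 + 193·200 = 193
h_7 = 200·193 + 25·209 + 193·89 = 74
h_8 = 200·74 + 25·193 + 193·209 = 58
Continuing the recurrence:
  h_9 = 11;  h_10 = 12;  h_11 = 45;  h_12 = 159;  h_13 = 169;  h_14 = 124
  h_15 = 64;  h_16 = 133;  h_17 = 164;  h_18 = 93;  h_19 = 241;  h_20 = 1
  h_21 = 110;  h_22 = 186;  h_23 = 207;  h_24 = 208;  h_25 = 241;  h_26 = 167
  h_27 = 209;  h_28 = 72;  h_29 = 144;  h_30 = 25;  h_31 = 224;  h_32 = 1
  h_33 = 129;  h_34 = 193;  h_35 = 34;  h_36 = 170;  h_37 = 163;  h_38 = 148
  h_39 = 181;  h_40 = 191;  h_41 = 121;  h_42 = 164;  h_43 = 240;  h_44 = 189
  h_45 = 188;  h_46 = 69;  h_47 = 193;  h_48 = 65;  h_49 = 166;  h_50 = 138
  h_51 = 7;  h_52 = 24;  h_53 = 121;  h_54 = 39;  h_55 = 97;  h_56 = 208
  h_57 = 96;  h_58 = 113;  h_59 = 120;  h_60 = 41;  h_61 = 241;  h_62 = 193
  h_63 = 58;  h_64 = 218;  h_65 = 123;  h_66 = 28;  h_67 = 61;  h_68 = 31
  h_69 = 73;  h_70 = 12;  h_71 = 224;  h_72 = 53;  h_73 = 84;  h_74 = 173
  h_75 = 81;  h_76 = 129;  h_77 = 30;  h_78 = 26;  h_79 = 127;  h_80 = 96
  h_81 = 1;  h_82 = 231;  h_83 = 241;  h_84 = 152;  h_85 = 112;  h_86 = 9
  h_87 = 144;  h_88 = 209;  h_89 = 33;  h_90 = 193;  h_91 = 146;  h_92 = 202
  h_93 = 147;  h_94 = 164;  h_95 = 197;  h_96 = 191;  h_97 = 25;  h_98 = 180
  h_99 = 16;  h_100 = 237;  h_101 = 108;  h_102 = 149;  h_103 = 161;  h_104 = 193
  h_105 = 214;  h_106 = 106;  h_107 = 55;  h_108 = 168;  h_109 = 137;  h_110 = 231
  h_111 = 129;  h_112 = 160;  h_113 = 192;  h_114 = 225;  h_115 = 40;  h_116 = 249
  h_117 = 17;  h_118 = 193;  h_119 = 42;  h_120 = 122;  h_121 = 235;  h_122 = 44
  h_123 = 77;  h_124 = 159;  h_125 = 233;  h_126 = 156;  h_127 = 128;  h_128 = 229
  h_129 = 4;  h_130 = 253;  h_131 = 177;  h_132 = 1;  h_133 = 206;  h_134 = 122
  h_135 = 47;  h_136 = 240;  h_137 = 17;  h_138 = 39;  h_139 = 17;  h_140 = 232
  h_141 = 80;  h_142 = 249;  h_143 = 64;  h_144 = 161;  h_145 = 193;  h_146 = 193
  h_147 = 2;  h_148 = 234;  h_149 = 131;  h_150 = 180;  h_151 = 213;  h_152 = 191
  h_153 = 185;  h_154 = 196;  h_155 = 48;  h_156 = 29;  h_157 = 28;  h_158 = 229
  h_159 = 129;  h_160 = 65;  h_161 = 6;  h_162 = 74;  h_163 = 103;  h_164 = 56
  h_165 = 153;  h_166 = 167;  h_167 = 161;  h_168 = 112;  h_169 = 32;  h_170 = 81
  h_171 = 216;  h_172 = 201;  h_173 = 49;  h_174 = 193;  h_175 = 26;  h_176 = 26
  h_177 = 91;  h_178 = 60;  h_179 = 93;  h_180 = 31;  h_181 = 137;  h_182 = 44
  h_183 = 32;  h_184 = 149;  h_185 = 180;  h_186 = 77;  h_187 = 17;  h_188 = 129
  h_189 = 126;  h_190 = 218;  h_191 = 223;  h_192 = 128;  h_193 = 33;  h_194 = 103
  h_195 = 49;  h_196 = 56;  h_197 = 48;  h_198 = 233;  h_199 = 240;  h_200 = 113
  h_201 = 97;  h_202 = 193;  h_203 = 114;  h_204 = 10;  h_205 = 115;  h_206 = 196
  h_207 = 229;  h_208 = 191;  h_209 = 89;  h_210 = 212;  h_211 = 80;  h_212 = 77
  h_213 = 204;  h_214 = 53;  h_215 = 97;  h_216 = 193;  h_217 = 54;  h_218 = 42
  h_219 = 151;  h_220 = 200;  h_221 = 169;  h_222 = 103;  h_223 = 193;  h_224 = 64
  h_225 = 128;  h_226 = 193;  h_227 = 136;  h_228 = 153;  h_229 = 81;  h_230 = 193
  h_231 = 10;  h_232 = 186;  h_233 = 203;  h_234 = 76;  h_235 = 109;  h_236 = 159
  h_237 = 41;  h_238 = 188;  h_239 = 192;  h_240 = 69;  h_241 = 100;  h_242 = 157
  h_243 = 113;  h_244 = 1;  h_245 = 46;  h_246 = 58;  h_247 = 143;  h_248 = 16
  h_249 = 49;  h_250 = 167;  h_251 = 81;  h_252 = 136;  h_253 = 16;  h_254 = 217
  h_255 = 160;  h_256 = 65
h_257 = 200·65 + 25·160 + 193·217 = 1
h_258 = 200·1 + 25·65 + 193·160 = 193

193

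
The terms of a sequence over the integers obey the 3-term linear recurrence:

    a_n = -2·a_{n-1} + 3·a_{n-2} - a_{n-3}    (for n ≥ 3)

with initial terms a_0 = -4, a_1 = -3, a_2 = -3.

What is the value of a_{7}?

a_3 = -2·-3 + 3·-3 + -1·-4 = 1
a_4 = -2·1 + 3·-3 + -1·-3 = -8
a_5 = -2·-8 + 3·1 + -1·-3 = 22
a_6 = -2·22 + 3·-8 + -1·1 = -69
a_7 = -2·-69 + 3·22 + -1·-8 = 212

212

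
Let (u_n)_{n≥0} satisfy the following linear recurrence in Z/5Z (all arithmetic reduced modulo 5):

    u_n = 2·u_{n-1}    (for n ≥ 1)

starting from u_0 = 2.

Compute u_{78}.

u_1 = 2·2 = 4
u_2 = 2·4 = 3
u_3 = 2·3 = 1
u_4 = 2·1 = 2
(u_4) = (2) = (u_0), so the sequence has period 4.
78 ≡ 2 (mod 4), hence u_78 = u_2 = 3.

3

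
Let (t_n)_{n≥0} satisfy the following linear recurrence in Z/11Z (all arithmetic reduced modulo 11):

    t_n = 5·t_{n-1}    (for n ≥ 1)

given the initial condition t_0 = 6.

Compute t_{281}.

t_1 = 5·6 = 8
t_2 = 5·8 = 7
t_3 = 5·7 = 2
t_4 = 5·2 = 10
t_5 = 5·10 = 6
(t_5) = (6) = (t_0), so the sequence has period 5.
281 ≡ 1 (mod 5), hence t_281 = t_1 = 8.

8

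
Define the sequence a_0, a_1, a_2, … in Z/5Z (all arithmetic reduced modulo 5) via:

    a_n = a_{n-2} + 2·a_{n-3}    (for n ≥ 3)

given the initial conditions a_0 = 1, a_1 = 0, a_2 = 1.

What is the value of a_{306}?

4

a_3 = 0·1 + 1·0 + 2·1 = 2
a_4 = 0·2 + 1·1 + 2·0 = 1
a_5 = 0·1 + 1·2 + 2·1 = 4
a_6 = 0·4 + 1·1 + 2·2 = 0
a_7 = 0·0 + 1·4 + 2·1 = 1
a_8 = 0·1 + 1·0 + 2·4 = 3
a_9 = 0·3 + 1·1 + 2·0 = 1
a_10 = 0·1 + 1·3 + 2·1 = 0
a_11 = 0·0 + 1·1 + 2·3 = 2
a_12 = 0·2 + 1·0 + 2·1 = 2
a_13 = 0·2 + 1·2 + 2·0 = 2
a_14 = 0·2 + 1·2 + 2·2 = 1
a_15 = 0·1 + 1·2 + 2·2 = 1
a_16 = 0·1 + 1·1 + 2·2 = 0
a_17 = 0·0 + 1·1 + 2·1 = 3
a_18 = 0·3 + 1·0 + 2·1 = 2
a_19 = 0·2 + 1·3 + 2·0 = 3
a_20 = 0·3 + 1·2 + 2·3 = 3
a_21 = 0·3 + 1·3 + 2·2 = 2
a_22 = 0·2 + 1·3 + 2·3 = 4
a_23 = 0·4 + 1·2 + 2·3 = 3
a_24 = 0·3 + 1·4 + 2·2 = 3
a_25 = 0·3 + 1·3 + 2·4 = 1
a_26 = 0·1 + 1·3 + 2·3 = 4
a_27 = 0·4 + 1·1 + 2·3 = 2
a_28 = 0·2 + 1·4 + 2·1 = 1
a_29 = 0·1 + 1·2 + 2·4 = 0
a_30 = 0·0 + 1·1 + 2·2 = 0
a_31 = 0·0 + 1·0 + 2·1 = 2
a_32 = 0·2 + 1·0 + 2·0 = 0
a_33 = 0·0 + 1·2 + 2·0 = 2
a_34 = 0·2 + 1·0 + 2·2 = 4
a_35 = 0·4 + 1·2 + 2·0 = 2
a_36 = 0·2 + 1·4 + 2·2 = 3
a_37 = 0·3 + 1·2 + 2·4 = 0
a_38 = 0·0 + 1·3 + 2·2 = 2
a_39 = 0·2 + 1·0 + 2·3 = 1
a_40 = 0·1 + 1·2 + 2·0 = 2
a_41 = 0·2 + 1·1 + 2·2 = 0
a_42 = 0·0 + 1·2 + 2·1 = 4
a_43 = 0·4 + 1·0 + 2·2 = 4
a_44 = 0·4 + 1·4 + 2·0 = 4
a_45 = 0·4 + 1·4 + 2·4 = 2
a_46 = 0·2 + 1·4 + 2·4 = 2
a_47 = 0·2 + 1·2 + 2·4 = 0
a_48 = 0·0 + 1·2 + 2·2 = 1
a_49 = 0·1 + 1·0 + 2·2 = 4
a_50 = 0·4 + 1·1 + 2·0 = 1
a_51 = 0·1 + 1·4 + 2·1 = 1
a_52 = 0·1 + 1·1 + 2·4 = 4
a_53 = 0·4 + 1·1 + 2·1 = 3
a_54 = 0·3 + 1·4 + 2·1 = 1
a_55 = 0·1 + 1·3 + 2·4 = 1
a_56 = 0·1 + 1·1 + 2·3 = 2
a_57 = 0·2 + 1·1 + 2·1 = 3
a_58 = 0·3 + 1·2 + 2·1 = 4
a_59 = 0·4 + 1·3 + 2·2 = 2
a_60 = 0·2 + 1·4 + 2·3 = 0
a_61 = 0·0 + 1·2 + 2·4 = 0
a_62 = 0·0 + 1·0 + 2·2 = 4
a_63 = 0·4 + 1·0 + 2·0 = 0
a_64 = 0·0 + 1·4 + 2·0 = 4
a_65 = 0·4 + 1·0 + 2·4 = 3
a_66 = 0·3 + 1·4 + 2·0 = 4
a_67 = 0·4 + 1·3 + 2·4 = 1
a_68 = 0·1 + 1·4 + 2·3 = 0
a_69 = 0·0 + 1·1 + 2·4 = 4
a_70 = 0·4 + 1·0 + 2·1 = 2
a_71 = 0·2 + 1·4 + 2·0 = 4
a_72 = 0·4 + 1·2 + 2·4 = 0
a_73 = 0·0 + 1·4 + 2·2 = 3
a_74 = 0·3 + 1·0 + 2·4 = 3
a_75 = 0·3 + 1·3 + 2·0 = 3
a_76 = 0·3 + 1·3 + 2·3 = 4
a_77 = 0·4 + 1·3 + 2·3 = 4
a_78 = 0·4 + 1·4 + 2·3 = 0
a_79 = 0·0 + 1·4 + 2·4 = 2
a_80 = 0·2 + 1·0 + 2·4 = 3
a_81 = 0·3 + 1·2 + 2·0 = 2
a_82 = 0·2 + 1·3 + 2·2 = 2
a_83 = 0·2 + 1·2 + 2·3 = 3
a_84 = 0·3 + 1·2 + 2·2 = 1
a_85 = 0·1 + 1·3 + 2·2 = 2
a_86 = 0·2 + 1·1 + 2·3 = 2
a_87 = 0·2 + 1·2 + 2·1 = 4
a_88 = 0·4 + 1·2 + 2·2 = 1
a_89 = 0·1 + 1·4 + 2·2 = 3
a_90 = 0·3 + 1·1 + 2·4 = 4
a_91 = 0·4 + 1·3 + 2·1 = 0
a_92 = 0·0 + 1·4 + 2·3 = 0
a_93 = 0·0 + 1·0 + 2·4 = 3
a_94 = 0·3 + 1·0 + 2·0 = 0
a_95 = 0·0 + 1·3 + 2·0 = 3
a_96 = 0·3 + 1·0 + 2·3 = 1
a_97 = 0·1 + 1·3 + 2·0 = 3
a_98 = 0·3 + 1·1 + 2·3 = 2
a_99 = 0·2 + 1·3 + 2·1 = 0
a_100 = 0·0 + 1·2 + 2·3 = 3
a_101 = 0·3 + 1·0 + 2·2 = 4
a_102 = 0·4 + 1·3 + 2·0 = 3
a_103 = 0·3 + 1·4 + 2·3 = 0
a_104 = 0·0 + 1·3 + 2·4 = 1
a_105 = 0·1 + 1·0 + 2·3 = 1
a_106 = 0·1 + 1·1 + 2·0 = 1
a_107 = 0·1 + 1·1 + 2·1 = 3
a_108 = 0·3 + 1·1 + 2·1 = 3
a_109 = 0·3 + 1·3 + 2·1 = 0
a_110 = 0·0 + 1·3 + 2·3 = 4
a_111 = 0·4 + 1·0 + 2·3 = 1
a_112 = 0·1 + 1·4 + 2·0 = 4
a_113 = 0·4 + 1·1 + 2·4 = 4
a_114 = 0·4 + 1·4 + 2·1 = 1
a_115 = 0·1 + 1·4 + 2·4 = 2
a_116 = 0·2 + 1·1 + 2·4 = 4
a_117 = 0·4 + 1·2 + 2·1 = 4
a_118 = 0·4 + 1·4 + 2·2 = 3
a_119 = 0·3 + 1·4 + 2·4 = 2
a_120 = 0·2 + 1·3 + 2·4 = 1
a_121 = 0·1 + 1·2 + 2·3 = 3
a_122 = 0·3 + 1·1 + 2·2 = 0
a_123 = 0·0 + 1·3 + 2·1 = 0
a_124 = 0·0 + 1·0 + 2·3 = 1
a_125 = 0·1 + 1·0 + 2·0 = 0
a_126 = 0·0 + 1·1 + 2·0 = 1
(a_124, a_125, a_126) = (1, 0, 1) = (a_0, a_1, a_2), so the sequence has period 124.
306 ≡ 58 (mod 124), hence a_306 = a_58 = 4.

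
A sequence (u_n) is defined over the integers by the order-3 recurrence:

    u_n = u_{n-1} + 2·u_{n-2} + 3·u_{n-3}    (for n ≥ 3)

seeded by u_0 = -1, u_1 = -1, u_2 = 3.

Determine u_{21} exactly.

u_3 = 1·3 + 2·-1 + 3·-1 = -2
u_4 = 1·-2 + 2·3 + 3·-1 = 1
u_5 = 1·1 + 2·-2 + 3·3 = 6
u_6 = 1·6 + 2·1 + 3·-2 = 2
u_7 = 1·2 + 2·6 + 3·1 = 17
u_8 = 1·17 + 2·2 + 3·6 = 39
u_9 = 1·39 + 2·17 + 3·2 = 79
u_10 = 1·79 + 2·39 + 3·17 = 208
u_11 = 1·208 + 2·79 + 3·39 = 483
u_12 = 1·483 + 2·208 + 3·79 = 1136
u_13 = 1·1136 + 2·483 + 3·208 = 2726
u_14 = 1·2726 + 2·1136 + 3·483 = 6447
u_15 = 1·6447 + 2·2726 + 3·1136 = 15307
u_16 = 1·15307 + 2·6447 + 3·2726 = 36379
u_17 = 1·36379 + 2·15307 + 3·6447 = 86334
u_18 = 1·86334 + 2·36379 + 3·15307 = 205013
u_19 = 1·205013 + 2·86334 + 3·36379 = 486818
u_20 = 1·486818 + 2·205013 + 3·86334 = 1155846
u_21 = 1·1155846 + 2·486818 + 3·205013 = 2744521

2744521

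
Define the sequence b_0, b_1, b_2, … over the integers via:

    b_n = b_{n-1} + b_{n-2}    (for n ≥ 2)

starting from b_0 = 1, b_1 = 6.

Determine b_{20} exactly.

44771

b_2 = 1·6 + 1·1 = 7
b_3 = 1·7 + 1·6 = 13
b_4 = 1·13 + 1·7 = 20
b_5 = 1·20 + 1·13 = 33
b_6 = 1·33 + 1·20 = 53
b_7 = 1·53 + 1·33 = 86
b_8 = 1·86 + 1·53 = 139
b_9 = 1·139 + 1·86 = 225
b_10 = 1·225 + 1·139 = 364
b_11 = 1·364 + 1·225 = 589
b_12 = 1·589 + 1·364 = 953
b_13 = 1·953 + 1·589 = 1542
b_14 = 1·1542 + 1·953 = 2495
b_15 = 1·2495 + 1·1542 = 4037
b_16 = 1·4037 + 1·2495 = 6532
b_17 = 1·6532 + 1·4037 = 10569
b_18 = 1·10569 + 1·6532 = 17101
b_19 = 1·17101 + 1·10569 = 27670
b_20 = 1·27670 + 1·17101 = 44771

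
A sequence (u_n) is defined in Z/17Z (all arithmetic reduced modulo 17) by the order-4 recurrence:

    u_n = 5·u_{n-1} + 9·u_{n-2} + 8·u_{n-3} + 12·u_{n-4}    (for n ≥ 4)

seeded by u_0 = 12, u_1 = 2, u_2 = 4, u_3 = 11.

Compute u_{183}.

6

u_4 = 5·11 + 9·4 + 8·2 + 12·12 = 13
u_5 = 5·13 + 9·11 + 8·4 + 12·2 = 16
u_6 = 5·16 + 9·13 + 8·11 + 12·4 = 10
u_7 = 5·10 + 9·16 + 8·13 + 12·11 = 5
u_8 = 5·5 + 9·10 + 8·16 + 12·13 = 8
u_9 = 5·8 + 9·5 + 8·10 + 12·16 = 0
Continuing the recurrence:
  u_10 = 11;  u_11 = 9;  u_12 = 2;  u_13 = 9;  u_14 = 12;  u_15 = 10
  u_16 = 16;  u_17 = 0;  u_18 = 11;  u_19 = 14;  u_20 = 4;  u_21 = 13
  u_22 = 5;  u_23 = 2;  u_24 = 3;  u_25 = 8;  u_26 = 7;  u_27 = 2
  u_28 = 3;  u_29 = 15;  u_30 = 15;  u_31 = 3;  u_32 = 0;  u_33 = 4
  u_34 = 3;  u_35 = 2;  u_36 = 1;  u_37 = 10;  u_38 = 9;  u_39 = 14
  u_40 = 5;  u_41 = 3;  u_42 = 8;  u_43 = 3;  u_44 = 1;  u_45 = 13
  u_46 = 7;  u_47 = 9;  u_48 = 3;  u_49 = 2;  u_50 = 6;  u_51 = 10
  u_52 = 3;  u_53 = 7;  u_54 = 10;  u_55 = 2;  u_56 = 5;  u_57 = 3
  u_58 = 9;  u_59 = 0;  u_60 = 12;  u_61 = 15;  u_62 = 2;  u_63 = 3
  u_64 = 8;  u_65 = 8;  u_66 = 7;  u_67 = 3;  u_68 = 0;  u_69 = 9
  u_70 = 0;  u_71 = 15;  u_72 = 11;  u_73 = 9;  u_74 = 9;  u_75 = 3
  u_76 = 11;  u_77 = 7;  u_78 = 11;  u_79 = 4;  u_80 = 1;  u_81 = 9
  u_82 = 14;  u_83 = 3;  u_84 = 4;  u_85 = 12;  u_86 = 16;  u_87 = 1
  u_88 = 4;  u_89 = 12;  u_90 = 7;  u_91 = 0;  u_92 = 3;  u_93 = 11
  u_94 = 13;  u_95 = 1;  u_96 = 8;  u_97 = 13;  u_98 = 12;  u_99 = 15
  u_100 = 9;  u_101 = 7;  u_102 = 6;  u_103 = 5;  u_104 = 5;  u_105 = 15
  u_106 = 11;  u_107 = 1;  u_108 = 12;  u_109 = 14;  u_110 = 12;  u_111 = 5
  u_112 = 15;  u_113 = 10;  u_114 = 12;  u_115 = 7;  u_116 = 12;  u_117 = 16
  u_118 = 14;  u_119 = 3;  u_120 = 5;  u_121 = 16;  u_122 = 11;  u_123 = 3
  u_124 = 13;  u_125 = 15;  u_126 = 8;  u_127 = 9;  u_128 = 2;  u_129 = 12
  u_130 = 8;  u_131 = 0;  u_132 = 5;  u_133 = 12;  u_134 = 14;  u_135 = 14
  u_136 = 12;  u_137 = 0;  u_138 = 14;  u_139 = 11;  u_140 = 2;  u_141 = 0
  u_142 = 2;  u_143 = 5;  u_144 = 16;  u_145 = 5;  u_146 = 12;  u_147 = 4
  u_148 = 3;  u_149 = 3;  u_150 = 14;  u_151 = 16;  u_152 = 11;  u_153 = 7
  u_154 = 5;  u_155 = 11;  u_156 = 16;  u_157 = 14;  u_158 = 5;  u_159 = 3
  u_160 = 7;  u_161 = 15;  u_162 = 1;  u_163 = 11;  u_164 = 13;  u_165 = 12
  u_166 = 5;  u_167 = 12;  u_168 = 0;  u_169 = 3;  u_170 = 1;  u_171 = 6
  u_172 = 12;  u_173 = 5;  u_174 = 6;  u_175 = 5;  u_176 = 8;  u_177 = 6
  u_178 = 10;  u_179 = 7;  u_180 = 14;  u_181 = 13
u_182 = 5·13 + 9·14 + 8·7 + 12·10 = 10
u_183 = 5·10 + 9·13 + 8·14 + 12·7 = 6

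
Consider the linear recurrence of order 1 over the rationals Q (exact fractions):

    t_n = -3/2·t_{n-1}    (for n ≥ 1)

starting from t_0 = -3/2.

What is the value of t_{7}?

t_1 = -3/2·-3/2 = 9/4
t_2 = -3/2·9/4 = -27/8
t_3 = -3/2·-27/8 = 81/16
t_4 = -3/2·81/16 = -243/32
t_5 = -3/2·-243/32 = 729/64
t_6 = -3/2·729/64 = -2187/128
t_7 = -3/2·-2187/128 = 6561/256

6561/256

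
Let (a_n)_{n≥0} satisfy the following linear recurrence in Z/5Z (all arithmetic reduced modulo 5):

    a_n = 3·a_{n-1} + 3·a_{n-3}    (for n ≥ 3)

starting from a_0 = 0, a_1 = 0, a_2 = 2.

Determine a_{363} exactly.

1

a_3 = 3·2 + 0·0 + 3·0 = 1
a_4 = 3·1 + 0·2 + 3·0 = 3
a_5 = 3·3 + 0·1 + 3·2 = 0
a_6 = 3·0 + 0·3 + 3·1 = 3
a_7 = 3·3 + 0·0 + 3·3 = 3
a_8 = 3·3 + 0·3 + 3·0 = 4
a_9 = 3·4 + 0·3 + 3·3 = 1
a_10 = 3·1 + 0·4 + 3·3 = 2
a_11 = 3·2 + 0·1 + 3·4 = 3
a_12 = 3·3 + 0·2 + 3·1 = 2
a_13 = 3·2 + 0·3 + 3·2 = 2
a_14 = 3·2 + 0·2 + 3·3 = 0
a_15 = 3·0 + 0·2 + 3·2 = 1
a_16 = 3·1 + 0·0 + 3·2 = 4
a_17 = 3·4 + 0·1 + 3·0 = 2
a_18 = 3·2 + 0·4 + 3·1 = 4
a_19 = 3·4 + 0·2 + 3·4 = 4
a_20 = 3·4 + 0·4 + 3·2 = 3
a_21 = 3·3 + 0·4 + 3·4 = 1
a_22 = 3·1 + 0·3 + 3·4 = 0
a_23 = 3·0 + 0·1 + 3·3 = 4
a_24 = 3·4 + 0·0 + 3·1 = 0
a_25 = 3·0 + 0·4 + 3·0 = 0
a_26 = 3·0 + 0·0 + 3·4 = 2
(a_24, a_25, a_26) = (0, 0, 2) = (a_0, a_1, a_2), so the sequence has period 24.
363 ≡ 3 (mod 24), hence a_363 = a_3 = 1.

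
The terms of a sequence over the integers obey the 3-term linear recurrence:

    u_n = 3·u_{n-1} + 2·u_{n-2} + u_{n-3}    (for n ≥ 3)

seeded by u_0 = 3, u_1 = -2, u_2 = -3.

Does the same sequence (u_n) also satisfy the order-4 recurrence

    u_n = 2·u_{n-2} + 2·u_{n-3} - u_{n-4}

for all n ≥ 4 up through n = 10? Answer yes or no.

Terms u_0..u_10: 3, -2, -3, -10, -38, -137, -497, -1803, -6540, -23723, -86052
n=4: candidate gives -13, actual u_4 = -38 ✗

no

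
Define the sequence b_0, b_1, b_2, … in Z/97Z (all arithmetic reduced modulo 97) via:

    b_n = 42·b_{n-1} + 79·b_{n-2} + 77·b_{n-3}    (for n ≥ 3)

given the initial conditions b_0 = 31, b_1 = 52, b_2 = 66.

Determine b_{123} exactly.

b_3 = 42·66 + 79·52 + 77·31 = 52
b_4 = 42·52 + 79·66 + 77·52 = 53
b_5 = 42·53 + 79·52 + 77·66 = 67
b_6 = 42·67 + 79·53 + 77·52 = 44
b_7 = 42·44 + 79·67 + 77·53 = 67
b_8 = 42·67 + 79·44 + 77·67 = 3
b_9 = 42·3 + 79·67 + 77·44 = 77
b_10 = 42·77 + 79·3 + 77·67 = 94
b_11 = 42·94 + 79·77 + 77·3 = 77
b_12 = 42·77 + 79·94 + 77·77 = 2
b_13 = 42·2 + 79·77 + 77·94 = 19
b_14 = 42·19 + 79·2 + 77·77 = 95
b_15 = 42·95 + 79·19 + 77·2 = 19
b_16 = 42·19 + 79·95 + 77·19 = 66
b_17 = 42·66 + 79·19 + 77·95 = 45
b_18 = 42·45 + 79·66 + 77·19 = 31
b_19 = 42·31 + 79·45 + 77·66 = 45
b_20 = 42·45 + 79·31 + 77·45 = 44
b_21 = 42·44 + 79·45 + 77·31 = 30
b_22 = 42·30 + 79·44 + 77·45 = 53
b_23 = 42·53 + 79·30 + 77·44 = 30
b_24 = 42·30 + 79·53 + 77·30 = 94
b_25 = 42·94 + 79·30 + 77·53 = 20
b_26 = 42·20 + 79·94 + 77·30 = 3
b_27 = 42·3 + 79·20 + 77·94 = 20
b_28 = 42·20 + 79·3 + 77·20 = 95
b_29 = 42·95 + 79·20 + 77·3 = 78
b_30 = 42·78 + 79·95 + 77·20 = 2
b_31 = 42·2 + 79·78 + 77·95 = 78
b_32 = 42·78 + 79·2 + 77·78 = 31
b_33 = 42·31 + 79·78 + 77·2 = 52
b_34 = 42·52 + 79·31 + 77·78 = 66
(b_32, b_33, b_34) = (31, 52, 66) = (b_0, b_1, b_2), so the sequence has period 32.
123 ≡ 27 (mod 32), hence b_123 = b_27 = 20.

20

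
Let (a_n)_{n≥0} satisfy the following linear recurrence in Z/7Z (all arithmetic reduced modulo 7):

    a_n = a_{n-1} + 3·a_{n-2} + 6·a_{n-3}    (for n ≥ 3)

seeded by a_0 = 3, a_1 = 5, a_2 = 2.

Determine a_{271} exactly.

a_3 = 1·2 + 3·5 + 6·3 = 0
a_4 = 1·0 + 3·2 + 6·5 = 1
a_5 = 1·1 + 3·0 + 6·2 = 6
a_6 = 1·6 + 3·1 + 6·0 = 2
a_7 = 1·2 + 3·6 + 6·1 = 5
a_8 = 1·5 + 3·2 + 6·6 = 5
a_9 = 1·5 + 3·5 + 6·2 = 4
a_10 = 1·4 + 3·5 + 6·5 = 0
a_11 = 1·0 + 3·4 + 6·5 = 0
a_12 = 1·0 + 3·0 + 6·4 = 3
a_13 = 1·3 + 3·0 + 6·0 = 3
a_14 = 1·3 + 3·3 + 6·0 = 5
a_15 = 1·5 + 3·3 + 6·3 = 4
a_16 = 1·4 + 3·5 + 6·3 = 2
a_17 = 1·2 + 3·4 + 6·5 = 2
a_18 = 1·2 + 3·2 + 6·4 = 4
a_19 = 1·4 + 3·2 + 6·2 = 1
a_20 = 1·1 + 3·4 + 6·2 = 4
a_21 = 1·4 + 3·1 + 6·4 = 3
a_22 = 1·3 + 3·4 + 6·1 = 0
a_23 = 1·0 + 3·3 + 6·4 = 5
a_24 = 1·5 + 3·0 + 6·3 = 2
a_25 = 1·2 + 3·5 + 6·0 = 3
a_26 = 1·3 + 3·2 + 6·5 = 4
a_27 = 1·4 + 3·3 + 6·2 = 4
a_28 = 1·4 + 3·4 + 6·3 = 6
a_29 = 1·6 + 3·4 + 6·4 = 0
a_30 = 1·0 + 3·6 + 6·4 = 0
a_31 = 1·0 + 3·0 + 6·6 = 1
a_32 = 1·1 + 3·0 + 6·0 = 1
a_33 = 1·1 + 3·1 + 6·0 = 4
a_34 = 1·4 + 3·1 + 6·1 = 6
a_35 = 1·6 + 3·4 + 6·1 = 3
a_36 = 1·3 + 3·6 + 6·4 = 3
a_37 = 1·3 + 3·3 + 6·6 = 6
a_38 = 1·6 + 3·3 + 6·3 = 5
a_39 = 1·5 + 3·6 + 6·3 = 6
a_40 = 1·6 + 3·5 + 6·6 = 1
a_41 = 1·1 + 3·6 + 6·5 = 0
a_42 = 1·0 + 3·1 + 6·6 = 4
a_43 = 1·4 + 3·0 + 6·1 = 3
a_44 = 1·3 + 3·4 + 6·0 = 1
a_45 = 1·1 + 3·3 + 6·4 = 6
a_46 = 1·6 + 3·1 + 6·3 = 6
a_47 = 1·6 + 3·6 + 6·1 = 2
a_48 = 1·2 + 3·6 + 6·6 = 0
a_49 = 1·0 + 3·2 + 6·6 = 0
a_50 = 1·0 + 3·0 + 6·2 = 5
a_51 = 1·5 + 3·0 + 6·0 = 5
a_52 = 1·5 + 3·5 + 6·0 = 6
a_53 = 1·6 + 3·5 + 6·5 = 2
a_54 = 1·2 + 3·6 + 6·5 = 1
a_55 = 1·1 + 3·2 + 6·6 = 1
a_56 = 1·1 + 3·1 + 6·2 = 2
a_57 = 1·2 + 3·1 + 6·1 = 4
a_58 = 1·4 + 3·2 + 6·1 = 2
a_59 = 1·2 + 3·4 + 6·2 = 5
a_60 = 1·5 + 3·2 + 6·4 = 0
a_61 = 1·0 + 3·5 + 6·2 = 6
a_62 = 1·6 + 3·0 + 6·5 = 1
a_63 = 1·1 + 3·6 + 6·0 = 5
a_64 = 1·5 + 3·1 + 6·6 = 2
a_65 = 1·2 + 3·5 + 6·1 = 2
a_66 = 1·2 + 3·2 + 6·5 = 3
a_67 = 1·3 + 3·2 + 6·2 = 0
a_68 = 1·0 + 3·3 + 6·2 = 0
a_69 = 1·0 + 3·0 + 6·3 = 4
a_70 = 1·4 + 3·0 + 6·0 = 4
a_71 = 1·4 + 3·4 + 6·0 = 2
a_72 = 1·2 + 3·4 + 6·4 = 3
a_73 = 1·3 + 3·2 + 6·4 = 5
a_74 = 1·5 + 3·3 + 6·2 = 5
a_75 = 1·5 + 3·5 + 6·3 = 3
a_76 = 1·3 + 3·5 + 6·5 = 6
a_77 = 1·6 + 3·3 + 6·5 = 3
a_78 = 1·3 + 3·6 + 6·3 = 4
a_79 = 1·4 + 3·3 + 6·6 = 0
a_80 = 1·0 + 3·4 + 6·3 = 2
a_81 = 1·2 + 3·0 + 6·4 = 5
a_82 = 1·5 + 3·2 + 6·0 = 4
a_83 = 1·4 + 3·5 + 6·2 = 3
a_84 = 1·3 + 3·4 + 6·5 = 3
a_85 = 1·3 + 3·3 + 6·4 = 1
a_86 = 1·1 + 3·3 + 6·3 = 0
a_87 = 1·0 + 3·1 + 6·3 = 0
a_88 = 1·0 + 3·0 + 6·1 = 6
a_89 = 1·6 + 3·0 + 6·0 = 6
a_90 = 1·6 + 3·6 + 6·0 = 3
a_91 = 1·3 + 3·6 + 6·6 = 1
a_92 = 1·1 + 3·3 + 6·6 = 4
a_93 = 1·4 + 3·1 + 6·3 = 4
a_94 = 1·4 + 3·4 + 6·1 = 1
a_95 = 1·1 + 3·4 + 6·4 = 2
a_96 = 1·2 + 3·1 + 6·4 = 1
a_97 = 1·1 + 3·2 + 6·1 = 6
a_98 = 1·6 + 3·1 + 6·2 = 0
a_99 = 1·0 + 3·6 + 6·1 = 3
a_100 = 1·3 + 3·0 + 6·6 = 4
a_101 = 1·4 + 3·3 + 6·0 = 6
a_102 = 1·6 + 3·4 + 6·3 = 1
a_103 = 1·1 + 3·6 + 6·4 = 1
a_104 = 1·1 + 3·1 + 6·6 = 5
a_105 = 1·5 + 3·1 + 6·1 = 0
a_106 = 1·0 + 3·5 + 6·1 = 0
a_107 = 1·0 + 3·0 + 6·5 = 2
a_108 = 1·2 + 3·0 + 6·0 = 2
a_109 = 1·2 + 3·2 + 6·0 = 1
a_110 = 1·1 + 3·2 + 6·2 = 5
a_111 = 1·5 + 3·1 + 6·2 = 6
a_112 = 1·6 + 3·5 + 6·1 = 6
a_113 = 1·6 + 3·6 + 6·5 = 5
a_114 = 1·5 + 3·6 + 6·6 = 3
a_115 = 1·3 + 3·5 + 6·6 = 5
a_116 = 1·5 + 3·3 + 6·5 = 2
(a_114, a_115, a_116) = (3, 5, 2) = (a_0, a_1, a_2), so the sequence has period 114.
271 ≡ 43 (mod 114), hence a_271 = a_43 = 3.

3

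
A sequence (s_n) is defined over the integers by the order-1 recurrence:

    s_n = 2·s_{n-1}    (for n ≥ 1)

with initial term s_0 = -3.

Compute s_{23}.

-25165824

s_1 = 2·-3 = -6
s_2 = 2·-6 = -12
s_3 = 2·-12 = -24
s_4 = 2·-24 = -48
s_5 = 2·-48 = -96
s_6 = 2·-96 = -192
s_7 = 2·-192 = -384
s_8 = 2·-384 = -768
s_9 = 2·-768 = -1536
s_10 = 2·-1536 = -3072
s_11 = 2·-3072 = -6144
s_12 = 2·-6144 = -12288
s_13 = 2·-12288 = -24576
s_14 = 2·-24576 = -49152
s_15 = 2·-49152 = -98304
s_16 = 2·-98304 = -196608
s_17 = 2·-196608 = -393216
s_18 = 2·-393216 = -786432
s_19 = 2·-786432 = -1572864
s_20 = 2·-1572864 = -3145728
s_21 = 2·-3145728 = -6291456
s_22 = 2·-6291456 = -12582912
s_23 = 2·-12582912 = -25165824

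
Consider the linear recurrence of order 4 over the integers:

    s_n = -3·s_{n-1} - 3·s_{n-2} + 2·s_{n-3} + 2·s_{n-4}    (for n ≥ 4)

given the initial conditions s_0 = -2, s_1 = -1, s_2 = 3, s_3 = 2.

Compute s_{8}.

83

s_4 = -3·2 + -3·3 + 2·-1 + 2·-2 = -21
s_5 = -3·-21 + -3·2 + 2·3 + 2·-1 = 61
s_6 = -3·61 + -3·-21 + 2·2 + 2·3 = -110
s_7 = -3·-110 + -3·61 + 2·-21 + 2·2 = 109
s_8 = -3·109 + -3·-110 + 2·61 + 2·-21 = 83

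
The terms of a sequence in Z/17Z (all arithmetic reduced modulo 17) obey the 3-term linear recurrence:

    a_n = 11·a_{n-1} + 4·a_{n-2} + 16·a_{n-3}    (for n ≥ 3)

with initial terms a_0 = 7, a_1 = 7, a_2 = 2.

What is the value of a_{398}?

a_3 = 11·2 + 4·7 + 16·7 = 9
a_4 = 11·9 + 4·2 + 16·7 = 15
a_5 = 11·15 + 4·9 + 16·2 = 12
a_6 = 11·12 + 4·15 + 16·9 = 13
a_7 = 11·13 + 4·12 + 16·15 = 6
a_8 = 11·6 + 4·13 + 16·12 = 4
Continuing the recurrence:
  a_9 = 4;  a_10 = 3;  a_11 = 11;  a_12 = 10;  a_13 = 15;  a_14 = 7
  a_15 = 8;  a_16 = 16;  a_17 = 14;  a_18 = 6;  a_19 = 4;  a_20 = 3
  a_21 = 9;  a_22 = 5;  a_23 = 3;  a_24 = 10;  a_25 = 15;  a_26 = 15
  a_27 = 11;  a_28 = 13;  a_29 = 2;  a_30 = 12;  a_31 = 8;  a_32 = 15
  a_33 = 15;  a_34 = 13;  a_35 = 1;  a_36 = 14;  a_37 = 9;  a_38 = 1
  a_39 = 16;  a_40 = 1;  a_41 = 6;  a_42 = 3;  a_43 = 5;  a_44 = 10
  a_45 = 8;  a_46 = 4;  a_47 = 15;  a_48 = 3;  a_49 = 4;  a_50 = 7
  a_51 = 5;  a_52 = 11;  a_53 = 15;  a_54 = 0;  a_55 = 15;  a_56 = 14
  a_57 = 10;  a_58 = 15;  a_59 = 4;  a_60 = 9;  a_61 = 15;  a_62 = 10
  a_63 = 8;  a_64 = 11;  a_65 = 7;  a_66 = 11;  a_67 = 2;  a_68 = 8
  a_69 = 0;  a_70 = 13;  a_71 = 16;  a_72 = 7;  a_73 = 9;  a_74 = 9
  a_75 = 9;  a_76 = 7;  a_77 = 2;  a_78 = 7;  a_79 = 10;  a_80 = 0
  a_81 = 16;  a_82 = 13;  a_83 = 3;  a_84 = 1;  a_85 = 10;  a_86 = 9
  a_87 = 2;  a_88 = 14;  a_89 = 0;  a_90 = 3;  a_91 = 2;  a_92 = 0
  a_93 = 5;  a_94 = 2;  a_95 = 8;  a_96 = 6;  a_97 = 11;  a_98 = 1
  a_99 = 15;  a_100 = 5;  a_101 = 12;  a_102 = 1;  a_103 = 3;  a_104 = 8
  a_105 = 14;  a_106 = 13;  a_107 = 4;  a_108 = 14;  a_109 = 4;  a_110 = 11
  a_111 = 4;  a_112 = 16;  a_113 = 11;  a_114 = 11;  a_115 = 13;  a_116 = 6
  a_117 = 5;  a_118 = 15;  a_119 = 9;  a_120 = 1;  a_121 = 15;  a_122 = 7
  a_123 = 0;  a_124 = 13;  a_125 = 0;  a_126 = 1;  a_127 = 15;  a_128 = 16
  a_129 = 14;  a_130 = 16;  a_131 = 12;  a_132 = 12;  a_133 = 11;  a_134 = 4
  a_135 = 8;  a_136 = 8;  a_137 = 14;  a_138 = 8;  a_139 = 0;  a_140 = 1
  a_141 = 3;  a_142 = 3;  a_143 = 10;  a_144 = 0;  a_145 = 3;  a_146 = 6
  a_147 = 10;  a_148 = 12;  a_149 = 13;  a_150 = 11;  a_151 = 8;  a_152 = 0
  a_153 = 4;  a_154 = 2;  a_155 = 4;  a_156 = 14;  a_157 = 15;  a_158 = 13
  a_159 = 2;  a_160 = 8;  a_161 = 15;  a_162 = 8;  a_163 = 4;  a_164 = 10
  a_165 = 16;  a_166 = 8;  a_167 = 6;  a_168 = 14;  a_169 = 0;  a_170 = 16
  a_171 = 9;  a_172 = 10;  a_173 = 11;  a_174 = 16;  a_175 = 6;  a_176 = 0
  a_177 = 8;  a_178 = 14;  a_179 = 16;  a_180 = 3;  a_181 = 15;  a_182 = 8
  a_183 = 9;  a_184 = 14;  a_185 = 12;  a_186 = 9;  a_187 = 14;  a_188 = 8
  a_189 = 16;  a_190 = 7;  a_191 = 14;  a_192 = 13;  a_193 = 5;  a_194 = 8
  a_195 = 10;  a_196 = 1;  a_197 = 9;  a_198 = 8;  a_199 = 4;  a_200 = 16
  a_201 = 14;  a_202 = 10;  a_203 = 14;  a_204 = 10;  a_205 = 3;  a_206 = 8
  a_207 = 5;  a_208 = 16;  a_209 = 1;  a_210 = 2;  a_211 = 10;  a_212 = 15
  a_213 = 16;  a_214 = 5;  a_215 = 2;  a_216 = 9;  a_217 = 0;  a_218 = 0
  a_219 = 8;  a_220 = 3;  a_221 = 14;  a_222 = 5;  a_223 = 6;  a_224 = 4
  a_225 = 12;  a_226 = 6;  a_227 = 8;  a_228 = 15;  a_229 = 4;  a_230 = 11
  a_231 = 3;  a_232 = 5;  a_233 = 5;  a_234 = 4;  a_235 = 8;  a_236 = 14
  a_237 = 12;  a_238 = 10;  a_239 = 8;  a_240 = 14;  a_241 = 6;  a_242 = 12
  a_243 = 6;  a_244 = 6;  a_245 = 10;  a_246 = 9;  a_247 = 14;  a_248 = 10
  a_249 = 4;  a_250 = 2;  a_251 = 11;  a_252 = 6;  a_253 = 6;  a_254 = 11
  a_255 = 3;  a_256 = 3;  a_257 = 0;  a_258 = 9;  a_259 = 11;  a_260 = 4
  a_261 = 11;  a_262 = 7;  a_263 = 15;  a_264 = 12;  a_265 = 15;  a_266 = 11
  a_267 = 16;  a_268 = 1;  a_269 = 13;  a_270 = 12;  a_271 = 13;  a_272 = 8
  a_273 = 9;  a_274 = 16;  a_275 = 0;  a_276 = 4;  a_277 = 11;  a_278 = 1
  a_279 = 0;  a_280 = 10;  a_281 = 7;  a_282 = 15;  a_283 = 13;  a_284 = 9
  a_285 = 0;  a_286 = 6;  a_287 = 6;  a_288 = 5;  a_289 = 5;  a_290 = 1
  a_291 = 9;  a_292 = 13;  a_293 = 8;  a_294 = 12;  a_295 = 15;  a_296 = 1
  a_297 = 8;  a_298 = 9;  a_299 = 11;  a_300 = 13;  a_301 = 8;  a_302 = 10
  a_303 = 10;  a_304 = 6;  a_305 = 11;  a_306 = 16;  a_307 = 10;  a_308 = 10
  a_309 = 15;  a_310 = 8;  a_311 = 2;  a_312 = 5;  a_313 = 4;  a_314 = 11
  a_315 = 13;  a_316 = 13;  a_317 = 14;  a_318 = 6;  a_319 = 7;  a_320 = 2
  a_321 = 10;  a_322 = 9;  a_323 = 1;  a_324 = 3;  a_325 = 11;  a_326 = 13
  a_327 = 14;  a_328 = 8;  a_329 = 12;  a_330 = 14;  a_331 = 7;  a_332 = 2
  a_333 = 2;  a_334 = 6;  a_335 = 4;  a_336 = 15;  a_337 = 5;  a_338 = 9
  a_339 = 2;  a_340 = 2;  a_341 = 4;  a_342 = 16;  a_343 = 3;  a_344 = 8
  a_345 = 16;  a_346 = 1;  a_347 = 16;  a_348 = 11;  a_349 = 14;  a_350 = 12
  a_351 = 7;  a_352 = 9;  a_353 = 13;  a_354 = 2;  a_355 = 14;  a_356 = 13
  a_357 = 10;  a_358 = 12;  a_359 = 6;  a_360 = 2;  a_361 = 0;  a_362 = 2
  a_363 = 3;  a_364 = 7;  a_365 = 2;  a_366 = 13;  a_367 = 8;  a_368 = 2
  a_369 = 7;  a_370 = 9;  a_371 = 6;  a_372 = 10;  a_373 = 6;  a_374 = 15
  a_375 = 9;  a_376 = 0;  a_377 = 4;  a_378 = 1;  a_379 = 10;  a_380 = 8
  a_381 = 8;  a_382 = 8;  a_383 = 10;  a_384 = 15;  a_385 = 10;  a_386 = 7
  a_387 = 0;  a_388 = 1;  a_389 = 4;  a_390 = 14;  a_391 = 16;  a_392 = 7
  a_393 = 8;  a_394 = 15;  a_395 = 3;  a_396 = 0
a_397 = 11·0 + 4·3 + 16·15 = 14
a_398 = 11·14 + 4·0 + 16·3 = 15

15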